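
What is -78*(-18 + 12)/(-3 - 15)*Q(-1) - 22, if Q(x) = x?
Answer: 4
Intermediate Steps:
-78*(-18 + 12)/(-3 - 15)*Q(-1) - 22 = -78*(-18 + 12)/(-3 - 15)*(-1) - 22 = -78*(-6/(-18))*(-1) - 22 = -78*(-6*(-1/18))*(-1) - 22 = -26*(-1) - 22 = -78*(-⅓) - 22 = 26 - 22 = 4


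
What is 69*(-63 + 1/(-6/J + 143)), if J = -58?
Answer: -18038049/4150 ≈ -4346.5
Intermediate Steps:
69*(-63 + 1/(-6/J + 143)) = 69*(-63 + 1/(-6/(-58) + 143)) = 69*(-63 + 1/(-6*(-1/58) + 143)) = 69*(-63 + 1/(3/29 + 143)) = 69*(-63 + 1/(4150/29)) = 69*(-63 + 29/4150) = 69*(-261421/4150) = -18038049/4150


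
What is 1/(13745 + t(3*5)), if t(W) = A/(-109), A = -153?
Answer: 109/1498358 ≈ 7.2746e-5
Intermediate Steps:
t(W) = 153/109 (t(W) = -153/(-109) = -153*(-1/109) = 153/109)
1/(13745 + t(3*5)) = 1/(13745 + 153/109) = 1/(1498358/109) = 109/1498358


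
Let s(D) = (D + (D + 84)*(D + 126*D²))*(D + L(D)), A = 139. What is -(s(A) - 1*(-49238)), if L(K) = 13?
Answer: -82522763526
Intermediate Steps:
s(D) = (13 + D)*(D + (84 + D)*(D + 126*D²)) (s(D) = (D + (D + 84)*(D + 126*D²))*(D + 13) = (D + (84 + D)*(D + 126*D²))*(13 + D) = (13 + D)*(D + (84 + D)*(D + 126*D²)))
-(s(A) - 1*(-49238)) = -(139*(1105 + 126*139³ + 12223*139² + 137690*139) - 1*(-49238)) = -(139*(1105 + 126*2685619 + 12223*19321 + 19138910) + 49238) = -(139*(1105 + 338387994 + 236160583 + 19138910) + 49238) = -(139*593688592 + 49238) = -(82522714288 + 49238) = -1*82522763526 = -82522763526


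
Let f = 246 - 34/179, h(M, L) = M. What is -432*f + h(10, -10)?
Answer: -19006210/179 ≈ -1.0618e+5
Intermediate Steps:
f = 44000/179 (f = 246 - 34/179 = 44000/179 ≈ 245.81)
-432*f + h(10, -10) = -432*44000/179 + 10 = -19008000/179 + 10 = -19006210/179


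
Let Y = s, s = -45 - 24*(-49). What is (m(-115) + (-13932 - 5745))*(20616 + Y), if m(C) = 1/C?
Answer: -49210329432/115 ≈ -4.2792e+8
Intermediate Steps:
s = 1131 (s = -45 + 1176 = 1131)
Y = 1131
(m(-115) + (-13932 - 5745))*(20616 + Y) = (1/(-115) + (-13932 - 5745))*(20616 + 1131) = (-1/115 - 19677)*21747 = -2262856/115*21747 = -49210329432/115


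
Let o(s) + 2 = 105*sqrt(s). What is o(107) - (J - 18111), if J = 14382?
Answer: 3727 + 105*sqrt(107) ≈ 4813.1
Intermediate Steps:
o(s) = -2 + 105*sqrt(s)
o(107) - (J - 18111) = (-2 + 105*sqrt(107)) - (14382 - 18111) = (-2 + 105*sqrt(107)) - 1*(-3729) = (-2 + 105*sqrt(107)) + 3729 = 3727 + 105*sqrt(107)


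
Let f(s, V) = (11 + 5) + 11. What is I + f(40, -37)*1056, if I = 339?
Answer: 28851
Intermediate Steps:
f(s, V) = 27 (f(s, V) = 16 + 11 = 27)
I + f(40, -37)*1056 = 339 + 27*1056 = 339 + 28512 = 28851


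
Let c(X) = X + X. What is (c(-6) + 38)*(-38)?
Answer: -988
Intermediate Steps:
c(X) = 2*X
(c(-6) + 38)*(-38) = (2*(-6) + 38)*(-38) = (-12 + 38)*(-38) = 26*(-38) = -988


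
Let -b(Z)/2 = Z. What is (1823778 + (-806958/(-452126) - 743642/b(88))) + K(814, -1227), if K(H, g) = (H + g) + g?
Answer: 36332872953947/19893544 ≈ 1.8264e+6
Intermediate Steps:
K(H, g) = H + 2*g
b(Z) = -2*Z
(1823778 + (-806958/(-452126) - 743642/b(88))) + K(814, -1227) = (1823778 + (-806958/(-452126) - 743642/((-2*88)))) + (814 + 2*(-1227)) = (1823778 + (-806958*(-1/452126) - 743642/(-176))) + (814 - 2454) = (1823778 + (403479/226063 - 743642*(-1/176))) - 1640 = (1823778 + (403479/226063 + 371821/88)) - 1640 = (1823778 + 84090476875/19893544) - 1640 = 36365498366107/19893544 - 1640 = 36332872953947/19893544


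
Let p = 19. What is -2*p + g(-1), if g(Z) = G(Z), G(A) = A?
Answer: -39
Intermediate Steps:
g(Z) = Z
-2*p + g(-1) = -2*19 - 1 = -38 - 1 = -39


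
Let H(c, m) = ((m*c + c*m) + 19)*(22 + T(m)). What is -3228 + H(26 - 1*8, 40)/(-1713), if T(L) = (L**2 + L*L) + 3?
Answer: -3411613/571 ≈ -5974.8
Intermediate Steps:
T(L) = 3 + 2*L**2 (T(L) = (L**2 + L**2) + 3 = 2*L**2 + 3 = 3 + 2*L**2)
H(c, m) = (19 + 2*c*m)*(25 + 2*m**2) (H(c, m) = ((m*c + c*m) + 19)*(22 + (3 + 2*m**2)) = ((c*m + c*m) + 19)*(25 + 2*m**2) = (2*c*m + 19)*(25 + 2*m**2) = (19 + 2*c*m)*(25 + 2*m**2))
-3228 + H(26 - 1*8, 40)/(-1713) = -3228 + (475 + 38*40**2 + 4*(26 - 1*8)*40**3 + 50*(26 - 1*8)*40)/(-1713) = -3228 + (475 + 38*1600 + 4*(26 - 8)*64000 + 50*(26 - 8)*40)*(-1/1713) = -3228 + (475 + 60800 + 4*18*64000 + 50*18*40)*(-1/1713) = -3228 + (475 + 60800 + 4608000 + 36000)*(-1/1713) = -3228 + 4705275*(-1/1713) = -3228 - 1568425/571 = -3411613/571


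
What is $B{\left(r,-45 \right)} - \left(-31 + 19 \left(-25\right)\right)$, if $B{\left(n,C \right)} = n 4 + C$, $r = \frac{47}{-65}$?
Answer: $\frac{29777}{65} \approx 458.11$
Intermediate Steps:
$r = - \frac{47}{65}$ ($r = 47 \left(- \frac{1}{65}\right) = - \frac{47}{65} \approx -0.72308$)
$B{\left(n,C \right)} = C + 4 n$ ($B{\left(n,C \right)} = 4 n + C = C + 4 n$)
$B{\left(r,-45 \right)} - \left(-31 + 19 \left(-25\right)\right) = \left(-45 + 4 \left(- \frac{47}{65}\right)\right) - \left(-31 + 19 \left(-25\right)\right) = \left(-45 - \frac{188}{65}\right) - \left(-31 - 475\right) = - \frac{3113}{65} - -506 = - \frac{3113}{65} + 506 = \frac{29777}{65}$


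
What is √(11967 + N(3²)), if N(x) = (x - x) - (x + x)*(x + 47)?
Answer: √10959 ≈ 104.69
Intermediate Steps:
N(x) = -2*x*(47 + x) (N(x) = 0 - 2*x*(47 + x) = -2*x*(47 + x))
√(11967 + N(3²)) = √(11967 - 2*3²*(47 + 3²)) = √(11967 - 2*9*(47 + 9)) = √(11967 - 2*9*56) = √(11967 - 1008) = √10959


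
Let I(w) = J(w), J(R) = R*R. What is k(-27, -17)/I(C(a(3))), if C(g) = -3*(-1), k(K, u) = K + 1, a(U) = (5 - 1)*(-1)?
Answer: -26/9 ≈ -2.8889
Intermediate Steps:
a(U) = -4 (a(U) = 4*(-1) = -4)
J(R) = R²
k(K, u) = 1 + K
C(g) = 3
I(w) = w²
k(-27, -17)/I(C(a(3))) = (1 - 27)/(3²) = -26/9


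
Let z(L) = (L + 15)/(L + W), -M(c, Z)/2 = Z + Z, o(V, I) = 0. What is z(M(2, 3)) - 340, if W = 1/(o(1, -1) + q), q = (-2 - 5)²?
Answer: -199727/587 ≈ -340.25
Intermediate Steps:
q = 49 (q = (-7)² = 49)
M(c, Z) = -4*Z (M(c, Z) = -2*(Z + Z) = -4*Z)
W = 1/49 (W = 1/(0 + 49) = 1/49 ≈ 0.020408)
z(L) = (15 + L)/(1/49 + L) (z(L) = (L + 15)/(L + 1/49) = (15 + L)/(1/49 + L))
z(M(2, 3)) - 340 = 49*(15 - 4*3)/(1 + 49*(-4*3)) - 340 = 49*(15 - 12)/(1 + 49*(-12)) - 340 = 49*3/(1 - 588) - 340 = 49*3/(-587) - 340 = 49*(-1/587)*3 - 340 = -147/587 - 340 = -199727/587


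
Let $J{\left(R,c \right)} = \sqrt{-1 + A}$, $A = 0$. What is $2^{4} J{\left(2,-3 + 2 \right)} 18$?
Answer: $288 i \approx 288.0 i$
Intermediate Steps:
$J{\left(R,c \right)} = i$ ($J{\left(R,c \right)} = \sqrt{-1 + 0} = \sqrt{-1} = i$)
$2^{4} J{\left(2,-3 + 2 \right)} 18 = 2^{4} i 18 = 16 i 18 = 288 i$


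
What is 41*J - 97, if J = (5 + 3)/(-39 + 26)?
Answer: -1589/13 ≈ -122.23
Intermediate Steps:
J = -8/13 (J = 8/(-13) = 8*(-1/13) = -8/13 ≈ -0.61539)
41*J - 97 = 41*(-8/13) - 97 = -328/13 - 97 = -1589/13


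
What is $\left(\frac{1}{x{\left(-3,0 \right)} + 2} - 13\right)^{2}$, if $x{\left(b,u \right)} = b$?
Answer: $196$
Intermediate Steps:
$\left(\frac{1}{x{\left(-3,0 \right)} + 2} - 13\right)^{2} = \left(\frac{1}{-3 + 2} - 13\right)^{2} = \left(\frac{1}{-1} - 13\right)^{2} = \left(-1 - 13\right)^{2} = \left(-14\right)^{2} = 196$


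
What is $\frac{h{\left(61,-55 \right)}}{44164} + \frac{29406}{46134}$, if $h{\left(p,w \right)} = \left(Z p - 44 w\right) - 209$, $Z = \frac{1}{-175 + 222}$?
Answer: $\frac{5486265875}{7980059406} \approx 0.6875$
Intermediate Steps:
$Z = \frac{1}{47} \approx 0.021277$
$h{\left(p,w \right)} = -209 - 44 w + \frac{p}{47}$ ($h{\left(p,w \right)} = \left(\frac{p}{47} - 44 w\right) - 209 = \left(- 44 w + \frac{p}{47}\right) - 209 = -209 - 44 w + \frac{p}{47}$)
$\frac{h{\left(61,-55 \right)}}{44164} + \frac{29406}{46134} = \frac{-209 - -2420 + \frac{1}{47} \cdot 61}{44164} + \frac{29406}{46134} = \left(-209 + 2420 + \frac{61}{47}\right) \frac{1}{44164} + 29406 \cdot \frac{1}{46134} = \frac{103978}{47} \cdot \frac{1}{44164} + \frac{4901}{7689} = \frac{51989}{1037854} + \frac{4901}{7689} = \frac{5486265875}{7980059406}$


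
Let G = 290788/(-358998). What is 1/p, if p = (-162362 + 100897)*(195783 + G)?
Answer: -179499/2160046505608195 ≈ -8.3100e-11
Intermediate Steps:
G = -145394/179499 (G = 290788*(-1/358998) = -145394/179499 ≈ -0.81000)
p = -2160046505608195/179499 (p = (-162362 + 100897)*(195783 - 145394/179499) = -61465*35142707323/179499 = -2160046505608195/179499 ≈ -1.2034e+10)
1/p = 1/(-2160046505608195/179499) = -179499/2160046505608195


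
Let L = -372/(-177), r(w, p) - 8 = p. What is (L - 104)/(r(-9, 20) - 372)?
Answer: 1503/5074 ≈ 0.29622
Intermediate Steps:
r(w, p) = 8 + p
L = 124/59 (L = -372*(-1/177) = 124/59 ≈ 2.1017)
(L - 104)/(r(-9, 20) - 372) = (124/59 - 104)/((8 + 20) - 372) = -6012/(59*(28 - 372)) = -6012/59/(-344) = -6012/59*(-1/344) = 1503/5074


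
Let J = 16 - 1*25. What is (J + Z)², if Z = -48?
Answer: 3249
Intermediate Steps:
J = -9 (J = 16 - 25 = -9)
(J + Z)² = (-9 - 48)² = (-57)² = 3249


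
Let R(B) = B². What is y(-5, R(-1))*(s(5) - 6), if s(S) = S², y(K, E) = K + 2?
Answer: -57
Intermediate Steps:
y(K, E) = 2 + K
y(-5, R(-1))*(s(5) - 6) = (2 - 5)*(5² - 6) = -3*(25 - 6) = -3*19 = -57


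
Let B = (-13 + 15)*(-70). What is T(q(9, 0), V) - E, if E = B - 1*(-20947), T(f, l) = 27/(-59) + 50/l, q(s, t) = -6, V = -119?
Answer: -146092110/7021 ≈ -20808.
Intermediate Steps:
T(f, l) = -27/59 + 50/l (T(f, l) = 27*(-1/59) + 50/l = -27/59 + 50/l)
B = -140 (B = 2*(-70) = -140)
E = 20807 (E = -140 - 1*(-20947) = -140 + 20947 = 20807)
T(q(9, 0), V) - E = (-27/59 + 50/(-119)) - 1*20807 = (-27/59 + 50*(-1/119)) - 20807 = (-27/59 - 50/119) - 20807 = -6163/7021 - 20807 = -146092110/7021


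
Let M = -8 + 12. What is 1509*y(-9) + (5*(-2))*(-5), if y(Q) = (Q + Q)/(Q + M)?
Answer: 27412/5 ≈ 5482.4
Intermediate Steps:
M = 4
y(Q) = 2*Q/(4 + Q) (y(Q) = (Q + Q)/(Q + 4) = (2*Q)/(4 + Q) = 2*Q/(4 + Q))
1509*y(-9) + (5*(-2))*(-5) = 1509*(2*(-9)/(4 - 9)) + (5*(-2))*(-5) = 1509*(2*(-9)/(-5)) - 10*(-5) = 1509*(2*(-9)*(-⅕)) + 50 = 1509*(18/5) + 50 = 27162/5 + 50 = 27412/5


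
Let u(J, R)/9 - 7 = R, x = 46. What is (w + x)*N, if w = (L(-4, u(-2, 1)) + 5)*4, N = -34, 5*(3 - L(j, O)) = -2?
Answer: -13532/5 ≈ -2706.4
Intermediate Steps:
u(J, R) = 63 + 9*R
L(j, O) = 17/5 (L(j, O) = 3 - 1/5*(-2) = 3 + 2/5 = 17/5)
w = 168/5 (w = (17/5 + 5)*4 = (42/5)*4 = 168/5 ≈ 33.600)
(w + x)*N = (168/5 + 46)*(-34) = (398/5)*(-34) = -13532/5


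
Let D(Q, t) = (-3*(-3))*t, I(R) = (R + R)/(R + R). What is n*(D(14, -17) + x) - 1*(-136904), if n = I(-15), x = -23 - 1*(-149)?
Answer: 136877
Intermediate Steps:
x = 126 (x = -23 + 149 = 126)
I(R) = 1 (I(R) = (2*R)/((2*R)) = (2*R)*(1/(2*R)) = 1)
n = 1
D(Q, t) = 9*t
n*(D(14, -17) + x) - 1*(-136904) = 1*(9*(-17) + 126) - 1*(-136904) = 1*(-153 + 126) + 136904 = 1*(-27) + 136904 = -27 + 136904 = 136877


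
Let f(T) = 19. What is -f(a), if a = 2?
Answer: -19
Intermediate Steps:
-f(a) = -1*19 = -19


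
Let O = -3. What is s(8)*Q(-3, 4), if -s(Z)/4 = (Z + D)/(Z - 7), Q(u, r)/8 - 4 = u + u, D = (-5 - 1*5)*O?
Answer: 2432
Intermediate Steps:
D = 30 (D = (-5 - 1*5)*(-3) = (-5 - 5)*(-3) = -10*(-3) = 30)
Q(u, r) = 32 + 16*u (Q(u, r) = 32 + 8*(u + u) = 32 + 8*(2*u) = 32 + 16*u)
s(Z) = -4*(30 + Z)/(-7 + Z) (s(Z) = -4*(Z + 30)/(Z - 7) = -4*(30 + Z)/(-7 + Z))
s(8)*Q(-3, 4) = (4*(-30 - 1*8)/(-7 + 8))*(32 + 16*(-3)) = (4*(-30 - 8)/1)*(32 - 48) = (4*1*(-38))*(-16) = -152*(-16) = 2432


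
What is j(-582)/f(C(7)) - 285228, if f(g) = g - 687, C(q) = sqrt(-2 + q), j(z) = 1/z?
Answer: -26115765471419/91561016 + sqrt(5)/274683048 ≈ -2.8523e+5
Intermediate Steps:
f(g) = -687 + g
j(-582)/f(C(7)) - 285228 = 1/((-582)*(-687 + sqrt(-2 + 7))) - 285228 = -1/(582*(-687 + sqrt(5))) - 285228 = -285228 - 1/(582*(-687 + sqrt(5)))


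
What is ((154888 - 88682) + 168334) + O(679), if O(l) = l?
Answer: 235219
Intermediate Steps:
((154888 - 88682) + 168334) + O(679) = ((154888 - 88682) + 168334) + 679 = (66206 + 168334) + 679 = 234540 + 679 = 235219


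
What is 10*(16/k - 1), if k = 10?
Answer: 6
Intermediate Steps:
10*(16/k - 1) = 10*(16/10 - 1) = 10*(16*(⅒) - 1) = 10*(8/5 - 1) = 10*(⅗) = 6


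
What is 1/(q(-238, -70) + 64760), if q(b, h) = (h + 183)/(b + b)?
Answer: 476/30825647 ≈ 1.5442e-5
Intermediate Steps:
q(b, h) = (183 + h)/(2*b) (q(b, h) = (183 + h)/((2*b)) = (183 + h)*(1/(2*b)) = (183 + h)/(2*b))
1/(q(-238, -70) + 64760) = 1/((½)*(183 - 70)/(-238) + 64760) = 1/((½)*(-1/238)*113 + 64760) = 1/(-113/476 + 64760) = 1/(30825647/476) = 476/30825647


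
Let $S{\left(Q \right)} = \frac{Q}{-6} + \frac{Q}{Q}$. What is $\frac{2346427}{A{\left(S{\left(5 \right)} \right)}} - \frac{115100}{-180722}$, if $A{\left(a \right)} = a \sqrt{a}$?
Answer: $\frac{57550}{90361} + 14078562 \sqrt{6} \approx 3.4485 \cdot 10^{7}$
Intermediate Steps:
$S{\left(Q \right)} = 1 - \frac{Q}{6}$ ($S{\left(Q \right)} = Q \left(- \frac{1}{6}\right) + 1 = - \frac{Q}{6} + 1 = 1 - \frac{Q}{6}$)
$A{\left(a \right)} = a^{\frac{3}{2}}$
$\frac{2346427}{A{\left(S{\left(5 \right)} \right)}} - \frac{115100}{-180722} = \frac{2346427}{\left(1 - \frac{5}{6}\right)^{\frac{3}{2}}} - \frac{115100}{-180722} = \frac{2346427}{\left(1 - \frac{5}{6}\right)^{\frac{3}{2}}} - - \frac{57550}{90361} = \frac{2346427}{\left(\frac{1}{6}\right)^{\frac{3}{2}}} + \frac{57550}{90361} = \frac{2346427}{\frac{1}{36} \sqrt{6}} + \frac{57550}{90361} = 2346427 \cdot 6 \sqrt{6} + \frac{57550}{90361} = 14078562 \sqrt{6} + \frac{57550}{90361} = \frac{57550}{90361} + 14078562 \sqrt{6}$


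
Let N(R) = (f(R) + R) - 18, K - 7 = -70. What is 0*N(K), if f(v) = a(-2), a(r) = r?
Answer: 0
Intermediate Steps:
K = -63 (K = 7 - 70 = -63)
f(v) = -2
N(R) = -20 + R (N(R) = (-2 + R) - 18 = -20 + R)
0*N(K) = 0*(-20 - 63) = 0*(-83) = 0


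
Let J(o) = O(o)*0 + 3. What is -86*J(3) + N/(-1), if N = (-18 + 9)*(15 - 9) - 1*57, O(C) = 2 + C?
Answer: -147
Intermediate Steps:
N = -111 (N = -9*6 - 57 = -54 - 57 = -111)
J(o) = 3 (J(o) = (2 + o)*0 + 3 = 0 + 3 = 3)
-86*J(3) + N/(-1) = -86*3 - 111/(-1) = -258 - 111*(-1) = -258 + 111 = -147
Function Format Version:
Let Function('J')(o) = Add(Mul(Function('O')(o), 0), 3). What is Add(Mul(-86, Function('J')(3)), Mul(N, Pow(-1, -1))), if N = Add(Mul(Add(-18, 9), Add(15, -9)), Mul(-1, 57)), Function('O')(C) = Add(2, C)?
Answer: -147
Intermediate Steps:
N = -111 (N = Add(Mul(-9, 6), -57) = Add(-54, -57) = -111)
Function('J')(o) = 3 (Function('J')(o) = Add(Mul(Add(2, o), 0), 3) = Add(0, 3) = 3)
Add(Mul(-86, Function('J')(3)), Mul(N, Pow(-1, -1))) = Add(Mul(-86, 3), Mul(-111, Pow(-1, -1))) = Add(-258, Mul(-111, -1)) = Add(-258, 111) = -147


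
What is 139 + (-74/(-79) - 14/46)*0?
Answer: 139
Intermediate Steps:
139 + (-74/(-79) - 14/46)*0 = 139 + (-74*(-1/79) - 14*1/46)*0 = 139 + (74/79 - 7/23)*0 = 139 + (1149/1817)*0 = 139 + 0 = 139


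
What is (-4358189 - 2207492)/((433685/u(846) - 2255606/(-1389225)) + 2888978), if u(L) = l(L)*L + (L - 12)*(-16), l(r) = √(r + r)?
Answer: -4201441276973052533357156364218400/1848688929268662381453101777805119 + 3099405960036028472774962500*√47/1848688929268662381453101777805119 ≈ -2.2726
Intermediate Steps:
l(r) = √2*√r (l(r) = √(2*r) = √2*√r)
u(L) = 192 - 16*L + √2*L^(3/2) (u(L) = (√2*√L)*L + (L - 12)*(-16) = √2*L^(3/2) + (-12 + L)*(-16) = √2*L^(3/2) + (192 - 16*L) = 192 - 16*L + √2*L^(3/2))
(-4358189 - 2207492)/((433685/u(846) - 2255606/(-1389225)) + 2888978) = (-4358189 - 2207492)/((433685/(192 - 16*846 + √2*846^(3/2)) - 2255606/(-1389225)) + 2888978) = -6565681/((433685/(192 - 13536 + √2*(2538*√94)) - 2255606*(-1/1389225)) + 2888978) = -6565681/((433685/(192 - 13536 + 5076*√47) + 2255606/1389225) + 2888978) = -6565681/((433685/(-13344 + 5076*√47) + 2255606/1389225) + 2888978) = -6565681/((2255606/1389225 + 433685/(-13344 + 5076*√47)) + 2888978) = -6565681/(4013442717656/1389225 + 433685/(-13344 + 5076*√47))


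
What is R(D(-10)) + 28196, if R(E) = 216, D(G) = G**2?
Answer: 28412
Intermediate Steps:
R(D(-10)) + 28196 = 216 + 28196 = 28412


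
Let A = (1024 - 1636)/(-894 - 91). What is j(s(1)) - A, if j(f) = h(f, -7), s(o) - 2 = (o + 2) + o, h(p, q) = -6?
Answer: -6522/985 ≈ -6.6213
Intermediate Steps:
s(o) = 4 + 2*o (s(o) = 2 + ((o + 2) + o) = 2 + ((2 + o) + o) = 2 + (2 + 2*o) = 4 + 2*o)
j(f) = -6
A = 612/985 (A = -612/(-985) = -612*(-1/985) = 612/985 ≈ 0.62132)
j(s(1)) - A = -6 - 1*612/985 = -6 - 612/985 = -6522/985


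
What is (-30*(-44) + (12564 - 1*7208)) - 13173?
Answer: -6497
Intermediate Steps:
(-30*(-44) + (12564 - 1*7208)) - 13173 = (1320 + (12564 - 7208)) - 13173 = (1320 + 5356) - 13173 = 6676 - 13173 = -6497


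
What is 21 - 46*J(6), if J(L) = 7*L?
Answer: -1911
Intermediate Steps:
21 - 46*J(6) = 21 - 322*6 = 21 - 46*42 = 21 - 1932 = -1911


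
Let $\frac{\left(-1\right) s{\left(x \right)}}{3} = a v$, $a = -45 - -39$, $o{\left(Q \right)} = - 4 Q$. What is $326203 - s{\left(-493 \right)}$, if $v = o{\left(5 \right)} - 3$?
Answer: $326617$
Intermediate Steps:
$a = -6$ ($a = -45 + 39 = -6$)
$v = -23$ ($v = \left(-4\right) 5 - 3 = -20 - 3 = -23$)
$s{\left(x \right)} = -414$ ($s{\left(x \right)} = - 3 \left(\left(-6\right) \left(-23\right)\right) = \left(-3\right) 138 = -414$)
$326203 - s{\left(-493 \right)} = 326203 - -414 = 326203 + 414 = 326617$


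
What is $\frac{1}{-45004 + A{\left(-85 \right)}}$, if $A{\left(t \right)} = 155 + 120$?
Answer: $- \frac{1}{44729} \approx -2.2357 \cdot 10^{-5}$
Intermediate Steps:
$A{\left(t \right)} = 275$
$\frac{1}{-45004 + A{\left(-85 \right)}} = \frac{1}{-45004 + 275} = \frac{1}{-44729} = - \frac{1}{44729}$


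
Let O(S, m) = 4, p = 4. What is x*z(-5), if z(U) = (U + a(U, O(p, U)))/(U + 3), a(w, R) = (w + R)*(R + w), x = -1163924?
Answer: -2327848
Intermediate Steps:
a(w, R) = (R + w)**2 (a(w, R) = (R + w)*(R + w) = (R + w)**2)
z(U) = (U + (4 + U)**2)/(3 + U) (z(U) = (U + (4 + U)**2)/(U + 3) = (U + (4 + U)**2)/(3 + U))
x*z(-5) = -1163924*(-5 + (4 - 5)**2)/(3 - 5) = -1163924*(-5 + (-1)**2)/(-2) = -(-581962)*(-5 + 1) = -(-581962)*(-4) = -1163924*2 = -2327848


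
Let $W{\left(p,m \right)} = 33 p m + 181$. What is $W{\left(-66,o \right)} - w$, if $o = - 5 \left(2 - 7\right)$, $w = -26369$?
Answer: $-27900$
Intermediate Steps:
$o = 25$ ($o = \left(-5\right) \left(-5\right) = 25$)
$W{\left(p,m \right)} = 181 + 33 m p$ ($W{\left(p,m \right)} = 33 m p + 181 = 181 + 33 m p$)
$W{\left(-66,o \right)} - w = \left(181 + 33 \cdot 25 \left(-66\right)\right) - -26369 = \left(181 - 54450\right) + 26369 = -54269 + 26369 = -27900$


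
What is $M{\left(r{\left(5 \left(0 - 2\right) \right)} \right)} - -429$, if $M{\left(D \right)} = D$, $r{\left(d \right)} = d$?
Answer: $419$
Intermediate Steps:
$M{\left(r{\left(5 \left(0 - 2\right) \right)} \right)} - -429 = 5 \left(0 - 2\right) - -429 = 5 \left(-2\right) + 429 = -10 + 429 = 419$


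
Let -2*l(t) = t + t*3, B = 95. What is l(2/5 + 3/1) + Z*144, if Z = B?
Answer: 68366/5 ≈ 13673.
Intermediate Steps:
Z = 95
l(t) = -2*t (l(t) = -(t + t*3)/2 = -(t + 3*t)/2 = -2*t)
l(2/5 + 3/1) + Z*144 = -2*(2/5 + 3/1) + 95*144 = -2*(2*(⅕) + 3*1) + 13680 = -2*(⅖ + 3) + 13680 = -2*17/5 + 13680 = -34/5 + 13680 = 68366/5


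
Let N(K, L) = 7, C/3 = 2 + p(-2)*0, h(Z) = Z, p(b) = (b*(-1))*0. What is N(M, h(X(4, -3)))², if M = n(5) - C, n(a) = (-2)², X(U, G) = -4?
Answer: 49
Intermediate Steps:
p(b) = 0 (p(b) = -b*0 = 0)
n(a) = 4
C = 6 (C = 3*(2 + 0*0) = 3*(2 + 0) = 3*2 = 6)
M = -2 (M = 4 - 1*6 = 4 - 6 = -2)
N(M, h(X(4, -3)))² = 7² = 49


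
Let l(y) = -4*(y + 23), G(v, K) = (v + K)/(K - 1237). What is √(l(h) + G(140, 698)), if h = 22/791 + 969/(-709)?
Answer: I*√3356565282551778/6169009 ≈ 9.3914*I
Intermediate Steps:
G(v, K) = (K + v)/(-1237 + K)
h = -750881/560819 (h = 22*(1/791) + 969*(-1/709) = 22/791 - 969/709 = -750881/560819 ≈ -1.3389)
l(y) = -92 - 4*y (l(y) = -4*(23 + y) = -92 - 4*y)
√(l(h) + G(140, 698)) = √((-92 - 4*(-750881/560819)) + (698 + 140)/(-1237 + 698)) = √((-92 + 3003524/560819) + 838/(-539)) = √(-48591824/560819 - 1/539*838) = √(-48591824/560819 - 838/539) = √(-3808708494/43183063) = I*√3356565282551778/6169009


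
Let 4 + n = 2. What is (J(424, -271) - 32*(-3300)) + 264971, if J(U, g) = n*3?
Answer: 370565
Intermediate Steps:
n = -2 (n = -4 + 2 = -2)
J(U, g) = -6 (J(U, g) = -2*3 = -6)
(J(424, -271) - 32*(-3300)) + 264971 = (-6 - 32*(-3300)) + 264971 = (-6 + 105600) + 264971 = 105594 + 264971 = 370565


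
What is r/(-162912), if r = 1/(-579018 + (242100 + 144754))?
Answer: 1/31305821568 ≈ 3.1943e-11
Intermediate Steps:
r = -1/192164 (r = 1/(-579018 + 386854) = 1/(-192164) = -1/192164 ≈ -5.2039e-6)
r/(-162912) = -1/192164/(-162912) = -1/192164*(-1/162912) = 1/31305821568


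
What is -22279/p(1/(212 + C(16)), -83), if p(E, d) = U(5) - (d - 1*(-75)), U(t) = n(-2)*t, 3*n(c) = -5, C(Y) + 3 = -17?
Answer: 66837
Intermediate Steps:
C(Y) = -20 (C(Y) = -3 - 17 = -20)
n(c) = -5/3 (n(c) = (⅓)*(-5) = -5/3)
U(t) = -5*t/3
p(E, d) = -250/3 - d (p(E, d) = -5/3*5 - (d - 1*(-75)) = -25/3 - (d + 75) = -25/3 - (75 + d) = -25/3 + (-75 - d) = -250/3 - d)
-22279/p(1/(212 + C(16)), -83) = -22279/(-250/3 - 1*(-83)) = -22279/(-250/3 + 83) = -22279/(-⅓) = -22279*(-3) = 66837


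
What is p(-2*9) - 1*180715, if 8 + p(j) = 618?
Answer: -180105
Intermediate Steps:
p(j) = 610 (p(j) = -8 + 618 = 610)
p(-2*9) - 1*180715 = 610 - 1*180715 = 610 - 180715 = -180105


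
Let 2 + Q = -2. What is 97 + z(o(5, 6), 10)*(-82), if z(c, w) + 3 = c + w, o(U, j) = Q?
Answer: -149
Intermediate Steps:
Q = -4 (Q = -2 - 2 = -4)
o(U, j) = -4
z(c, w) = -3 + c + w (z(c, w) = -3 + (c + w) = -3 + c + w)
97 + z(o(5, 6), 10)*(-82) = 97 + (-3 - 4 + 10)*(-82) = 97 + 3*(-82) = 97 - 246 = -149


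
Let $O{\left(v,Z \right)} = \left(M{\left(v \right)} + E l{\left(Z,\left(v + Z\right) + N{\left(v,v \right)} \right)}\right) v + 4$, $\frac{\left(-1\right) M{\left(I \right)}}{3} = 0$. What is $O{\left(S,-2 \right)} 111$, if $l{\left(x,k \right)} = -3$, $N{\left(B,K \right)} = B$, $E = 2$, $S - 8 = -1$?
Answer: $-4218$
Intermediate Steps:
$S = 7$ ($S = 8 - 1 = 7$)
$M{\left(I \right)} = 0$ ($M{\left(I \right)} = \left(-3\right) 0 = 0$)
$O{\left(v,Z \right)} = 4 - 6 v$ ($O{\left(v,Z \right)} = \left(0 + 2 \left(-3\right)\right) v + 4 = \left(0 - 6\right) v + 4 = - 6 v + 4 = 4 - 6 v$)
$O{\left(S,-2 \right)} 111 = \left(4 - 42\right) 111 = \left(-38\right) 111 = -4218$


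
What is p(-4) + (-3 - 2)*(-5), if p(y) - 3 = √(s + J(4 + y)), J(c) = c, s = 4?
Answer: 30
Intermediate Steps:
p(y) = 3 + √(8 + y) (p(y) = 3 + √(4 + (4 + y)) = 3 + √(8 + y))
p(-4) + (-3 - 2)*(-5) = (3 + √(8 - 4)) + (-3 - 2)*(-5) = (3 + √4) - 5*(-5) = (3 + 2) + 25 = 5 + 25 = 30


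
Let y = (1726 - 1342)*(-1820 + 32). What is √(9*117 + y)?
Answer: 57*I*√211 ≈ 827.97*I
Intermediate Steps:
y = -686592 (y = 384*(-1788) = -686592)
√(9*117 + y) = √(9*117 - 686592) = √(1053 - 686592) = √(-685539) = 57*I*√211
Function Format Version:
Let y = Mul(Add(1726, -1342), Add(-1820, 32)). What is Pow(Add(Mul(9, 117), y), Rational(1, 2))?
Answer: Mul(57, I, Pow(211, Rational(1, 2))) ≈ Mul(827.97, I)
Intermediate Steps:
y = -686592 (y = Mul(384, -1788) = -686592)
Pow(Add(Mul(9, 117), y), Rational(1, 2)) = Pow(Add(Mul(9, 117), -686592), Rational(1, 2)) = Pow(Add(1053, -686592), Rational(1, 2)) = Pow(-685539, Rational(1, 2)) = Mul(57, I, Pow(211, Rational(1, 2)))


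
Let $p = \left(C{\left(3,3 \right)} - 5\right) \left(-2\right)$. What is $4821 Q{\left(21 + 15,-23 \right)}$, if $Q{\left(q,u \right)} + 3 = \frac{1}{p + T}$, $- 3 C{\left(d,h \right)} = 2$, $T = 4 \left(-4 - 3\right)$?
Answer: $- \frac{737613}{50} \approx -14752.0$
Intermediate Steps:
$T = -28$ ($T = 4 \left(-7\right) = -28$)
$C{\left(d,h \right)} = - \frac{2}{3}$ ($C{\left(d,h \right)} = \left(- \frac{1}{3}\right) 2 = - \frac{2}{3}$)
$p = \frac{34}{3}$ ($p = \left(- \frac{2}{3} - 5\right) \left(-2\right) = \left(- \frac{17}{3}\right) \left(-2\right) = \frac{34}{3} \approx 11.333$)
$Q{\left(q,u \right)} = - \frac{153}{50}$ ($Q{\left(q,u \right)} = -3 + \frac{1}{\frac{34}{3} - 28} = -3 + \frac{1}{- \frac{50}{3}} = -3 - \frac{3}{50} = - \frac{153}{50}$)
$4821 Q{\left(21 + 15,-23 \right)} = 4821 \left(- \frac{153}{50}\right) = - \frac{737613}{50}$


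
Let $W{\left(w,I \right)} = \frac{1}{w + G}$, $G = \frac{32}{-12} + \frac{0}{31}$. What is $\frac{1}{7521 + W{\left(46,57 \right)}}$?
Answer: $\frac{130}{977733} \approx 0.00013296$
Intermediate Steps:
$G = - \frac{8}{3}$ ($G = 32 \left(- \frac{1}{12}\right) + 0 \cdot \frac{1}{31} = - \frac{8}{3} + 0 = - \frac{8}{3} \approx -2.6667$)
$W{\left(w,I \right)} = \frac{1}{- \frac{8}{3} + w}$ ($W{\left(w,I \right)} = \frac{1}{w - \frac{8}{3}} = \frac{1}{- \frac{8}{3} + w}$)
$\frac{1}{7521 + W{\left(46,57 \right)}} = \frac{1}{7521 + \frac{3}{-8 + 3 \cdot 46}} = \frac{1}{7521 + \frac{3}{-8 + 138}} = \frac{1}{7521 + \frac{3}{130}} = \frac{1}{\frac{977733}{130}} = \frac{130}{977733}$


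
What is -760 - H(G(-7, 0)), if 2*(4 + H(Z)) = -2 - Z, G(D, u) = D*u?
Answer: -755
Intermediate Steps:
H(Z) = -5 - Z/2 (H(Z) = -4 + (-2 - Z)/2 = -4 + (-1 - Z/2) = -5 - Z/2)
-760 - H(G(-7, 0)) = -760 - (-5 - (-7)*0/2) = -760 - (-5 - ½*0) = -760 - (-5 + 0) = -760 - 1*(-5) = -760 + 5 = -755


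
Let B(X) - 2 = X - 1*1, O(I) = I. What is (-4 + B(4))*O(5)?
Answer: 5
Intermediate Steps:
B(X) = 1 + X (B(X) = 2 + (X - 1*1) = 2 + (X - 1) = 2 + (-1 + X) = 1 + X)
(-4 + B(4))*O(5) = (-4 + (1 + 4))*5 = (-4 + 5)*5 = 1*5 = 5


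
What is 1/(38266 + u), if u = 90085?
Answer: 1/128351 ≈ 7.7911e-6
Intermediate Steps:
1/(38266 + u) = 1/(38266 + 90085) = 1/128351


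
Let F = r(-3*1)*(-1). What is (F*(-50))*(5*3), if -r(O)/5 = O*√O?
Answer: 11250*I*√3 ≈ 19486.0*I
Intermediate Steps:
r(O) = -5*O^(3/2) (r(O) = -5*O*√O = -5*O^(3/2))
F = -15*I*√3 (F = -5*(-3*I*√3)*(-1) = -(-15)*I*√3*(-1) = (15*I*√3)*(-1) = -15*I*√3 ≈ -25.981*I)
(F*(-50))*(5*3) = (-15*I*√3*(-50))*(5*3) = (750*I*√3)*15 = 11250*I*√3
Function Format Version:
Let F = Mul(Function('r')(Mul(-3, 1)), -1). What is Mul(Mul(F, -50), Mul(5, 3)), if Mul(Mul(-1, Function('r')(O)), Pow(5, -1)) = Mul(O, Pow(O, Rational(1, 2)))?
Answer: Mul(11250, I, Pow(3, Rational(1, 2))) ≈ Mul(19486., I)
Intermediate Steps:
Function('r')(O) = Mul(-5, Pow(O, Rational(3, 2))) (Function('r')(O) = Mul(-5, Mul(O, Pow(O, Rational(1, 2)))) = Mul(-5, Pow(O, Rational(3, 2))))
F = Mul(-15, I, Pow(3, Rational(1, 2))) (F = Mul(Mul(-5, Pow(Mul(-3, 1), Rational(3, 2))), -1) = Mul(Mul(-5, Pow(-3, Rational(3, 2))), -1) = Mul(Mul(-5, Mul(-3, I, Pow(3, Rational(1, 2)))), -1) = Mul(Mul(15, I, Pow(3, Rational(1, 2))), -1) = Mul(-15, I, Pow(3, Rational(1, 2))) ≈ Mul(-25.981, I))
Mul(Mul(F, -50), Mul(5, 3)) = Mul(Mul(Mul(-15, I, Pow(3, Rational(1, 2))), -50), Mul(5, 3)) = Mul(Mul(750, I, Pow(3, Rational(1, 2))), 15) = Mul(11250, I, Pow(3, Rational(1, 2)))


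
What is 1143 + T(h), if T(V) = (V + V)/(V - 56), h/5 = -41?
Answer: 298733/261 ≈ 1144.6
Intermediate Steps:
h = -205 (h = 5*(-41) = -205)
T(V) = 2*V/(-56 + V) (T(V) = (2*V)/(-56 + V) = 2*V/(-56 + V))
1143 + T(h) = 1143 + 2*(-205)/(-56 - 205) = 1143 + 2*(-205)/(-261) = 1143 + 2*(-205)*(-1/261) = 1143 + 410/261 = 298733/261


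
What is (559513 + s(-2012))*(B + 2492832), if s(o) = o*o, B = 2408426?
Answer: 22583315732506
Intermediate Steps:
s(o) = o²
(559513 + s(-2012))*(B + 2492832) = (559513 + (-2012)²)*(2408426 + 2492832) = (559513 + 4048144)*4901258 = 4607657*4901258 = 22583315732506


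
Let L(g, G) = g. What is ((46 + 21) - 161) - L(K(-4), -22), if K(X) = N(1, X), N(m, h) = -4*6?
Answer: -70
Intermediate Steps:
N(m, h) = -24
K(X) = -24
((46 + 21) - 161) - L(K(-4), -22) = ((46 + 21) - 161) - 1*(-24) = (67 - 161) + 24 = -94 + 24 = -70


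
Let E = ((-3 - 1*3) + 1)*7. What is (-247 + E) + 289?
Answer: 7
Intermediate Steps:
E = -35 (E = ((-3 - 3) + 1)*7 = (-6 + 1)*7 = -5*7 = -35)
(-247 + E) + 289 = (-247 - 35) + 289 = -282 + 289 = 7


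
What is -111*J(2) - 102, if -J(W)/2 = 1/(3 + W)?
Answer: -288/5 ≈ -57.600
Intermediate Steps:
J(W) = -2/(3 + W)
-111*J(2) - 102 = -(-222)/(3 + 2) - 102 = -(-222)/5 - 102 = -111*(-2/5) - 102 = 222/5 - 102 = -288/5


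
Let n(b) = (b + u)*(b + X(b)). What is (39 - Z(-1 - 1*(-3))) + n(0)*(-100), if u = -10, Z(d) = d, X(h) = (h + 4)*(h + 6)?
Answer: 24037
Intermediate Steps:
X(h) = (4 + h)*(6 + h)
n(b) = (-10 + b)*(24 + b² + 11*b) (n(b) = (b - 10)*(b + (24 + b² + 10*b)) = (-10 + b)*(24 + b² + 11*b))
(39 - Z(-1 - 1*(-3))) + n(0)*(-100) = (39 - (-1 - 1*(-3))) + (-240 + 0² + 0³ - 86*0)*(-100) = (39 - (-1 + 3)) + (-240 + 0 + 0 + 0)*(-100) = (39 - 1*2) - 240*(-100) = (39 - 2) + 24000 = 37 + 24000 = 24037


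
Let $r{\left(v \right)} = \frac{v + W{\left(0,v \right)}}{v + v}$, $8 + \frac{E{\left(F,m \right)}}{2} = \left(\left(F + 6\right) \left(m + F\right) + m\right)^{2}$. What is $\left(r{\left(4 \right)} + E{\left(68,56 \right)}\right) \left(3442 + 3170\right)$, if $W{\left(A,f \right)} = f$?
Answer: $1127079093396$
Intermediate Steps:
$E{\left(F,m \right)} = -16 + 2 \left(m + \left(6 + F\right) \left(F + m\right)\right)^{2}$ ($E{\left(F,m \right)} = -16 + 2 \left(\left(F + 6\right) \left(m + F\right) + m\right)^{2} = -16 + 2 \left(\left(6 + F\right) \left(F + m\right) + m\right)^{2} = -16 + 2 \left(m + \left(6 + F\right) \left(F + m\right)\right)^{2}$)
$r{\left(v \right)} = 1$ ($r{\left(v \right)} = \frac{v + v}{v + v} = \frac{2 v}{2 v} = 2 v \frac{1}{2 v} = 1$)
$\left(r{\left(4 \right)} + E{\left(68,56 \right)}\right) \left(3442 + 3170\right) = \left(1 - \left(16 - 2 \left(68^{2} + 6 \cdot 68 + 7 \cdot 56 + 68 \cdot 56\right)^{2}\right)\right) \left(3442 + 3170\right) = \left(1 - \left(16 - 2 \left(4624 + 408 + 392 + 3808\right)^{2}\right)\right) 6612 = \left(1 - \left(16 - 2 \cdot 9232^{2}\right)\right) 6612 = \left(1 + \left(-16 + 2 \cdot 85229824\right)\right) 6612 = \left(1 + \left(-16 + 170459648\right)\right) 6612 = \left(1 + 170459632\right) 6612 = 170459633 \cdot 6612 = 1127079093396$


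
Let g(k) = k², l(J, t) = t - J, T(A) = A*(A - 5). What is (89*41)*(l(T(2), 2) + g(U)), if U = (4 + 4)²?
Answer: 14975496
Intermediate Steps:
T(A) = A*(-5 + A)
U = 64 (U = 8² = 64)
(89*41)*(l(T(2), 2) + g(U)) = (89*41)*((2 - 2*(-5 + 2)) + 64²) = 3649*((2 - 2*(-3)) + 4096) = 3649*((2 - 1*(-6)) + 4096) = 3649*((2 + 6) + 4096) = 3649*(8 + 4096) = 3649*4104 = 14975496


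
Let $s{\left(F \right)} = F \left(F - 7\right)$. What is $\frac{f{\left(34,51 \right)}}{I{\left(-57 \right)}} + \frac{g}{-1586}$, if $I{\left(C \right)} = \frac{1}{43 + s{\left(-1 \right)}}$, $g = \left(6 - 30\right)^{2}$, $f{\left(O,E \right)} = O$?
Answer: $\frac{1374774}{793} \approx 1733.6$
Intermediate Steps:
$g = 576$ ($g = \left(-24\right)^{2} = 576$)
$s{\left(F \right)} = F \left(-7 + F\right)$
$I{\left(C \right)} = \frac{1}{51}$ ($I{\left(C \right)} = \frac{1}{43 - \left(-7 - 1\right)} = \frac{1}{43 - -8} = \frac{1}{43 + 8} = \frac{1}{51}$)
$\frac{f{\left(34,51 \right)}}{I{\left(-57 \right)}} + \frac{g}{-1586} = 34 \frac{1}{\frac{1}{51}} + \frac{576}{-1586} = 34 \cdot 51 + 576 \left(- \frac{1}{1586}\right) = 1734 - \frac{288}{793} = \frac{1374774}{793}$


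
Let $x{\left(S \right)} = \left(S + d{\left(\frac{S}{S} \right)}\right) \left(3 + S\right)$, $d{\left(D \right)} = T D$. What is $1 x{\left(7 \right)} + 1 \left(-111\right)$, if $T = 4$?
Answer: $-1$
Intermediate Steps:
$d{\left(D \right)} = 4 D$
$x{\left(S \right)} = \left(3 + S\right) \left(4 + S\right)$ ($x{\left(S \right)} = \left(S + 4 \frac{S}{S}\right) \left(3 + S\right) = \left(S + 4 \cdot 1\right) \left(3 + S\right) = \left(S + 4\right) \left(3 + S\right) = \left(4 + S\right) \left(3 + S\right) = \left(3 + S\right) \left(4 + S\right)$)
$1 x{\left(7 \right)} + 1 \left(-111\right) = 1 \left(12 + 7^{2} + 7 \cdot 7\right) + 1 \left(-111\right) = 1 \left(12 + 49 + 49\right) - 111 = 1 \cdot 110 - 111 = 110 - 111 = -1$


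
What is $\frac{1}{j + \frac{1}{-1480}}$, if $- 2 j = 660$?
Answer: $- \frac{1480}{488401} \approx -0.0030303$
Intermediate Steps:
$j = -330$ ($j = \left(- \frac{1}{2}\right) 660 = -330$)
$\frac{1}{j + \frac{1}{-1480}} = \frac{1}{-330 + \frac{1}{-1480}} = \frac{1}{-330 - \frac{1}{1480}} = \frac{1}{- \frac{488401}{1480}} = - \frac{1480}{488401}$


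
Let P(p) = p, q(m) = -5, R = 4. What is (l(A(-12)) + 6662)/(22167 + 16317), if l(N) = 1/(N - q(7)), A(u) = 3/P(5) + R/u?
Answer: 526313/3040236 ≈ 0.17312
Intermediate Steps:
A(u) = ⅗ + 4/u (A(u) = 3/5 + 4/u = 3*(⅕) + 4/u = ⅗ + 4/u)
l(N) = 1/(5 + N) (l(N) = 1/(N - 1*(-5)) = 1/(N + 5) = 1/(5 + N))
(l(A(-12)) + 6662)/(22167 + 16317) = (1/(5 + (⅗ + 4/(-12))) + 6662)/(22167 + 16317) = (1/(5 + (⅗ + 4*(-1/12))) + 6662)/38484 = (1/(5 + (⅗ - ⅓)) + 6662)*(1/38484) = (1/(5 + 4/15) + 6662)*(1/38484) = (1/(79/15) + 6662)*(1/38484) = (15/79 + 6662)*(1/38484) = (526313/79)*(1/38484) = 526313/3040236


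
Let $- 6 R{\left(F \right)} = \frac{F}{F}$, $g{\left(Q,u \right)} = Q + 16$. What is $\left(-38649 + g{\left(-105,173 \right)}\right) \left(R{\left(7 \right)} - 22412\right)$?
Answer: $\frac{2604607537}{3} \approx 8.682 \cdot 10^{8}$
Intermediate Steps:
$g{\left(Q,u \right)} = 16 + Q$
$R{\left(F \right)} = - \frac{1}{6}$ ($R{\left(F \right)} = - \frac{F \frac{1}{F}}{6} = \left(- \frac{1}{6}\right) 1 = - \frac{1}{6}$)
$\left(-38649 + g{\left(-105,173 \right)}\right) \left(R{\left(7 \right)} - 22412\right) = \left(-38649 + \left(16 - 105\right)\right) \left(- \frac{1}{6} - 22412\right) = \left(-38649 - 89\right) \left(- \frac{134473}{6}\right) = \left(-38738\right) \left(- \frac{134473}{6}\right) = \frac{2604607537}{3}$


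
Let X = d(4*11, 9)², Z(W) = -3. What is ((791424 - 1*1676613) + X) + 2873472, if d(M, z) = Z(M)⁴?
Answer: 1994844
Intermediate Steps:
d(M, z) = 81 (d(M, z) = (-3)⁴ = 81)
X = 6561 (X = 81² = 6561)
((791424 - 1*1676613) + X) + 2873472 = ((791424 - 1*1676613) + 6561) + 2873472 = ((791424 - 1676613) + 6561) + 2873472 = (-885189 + 6561) + 2873472 = -878628 + 2873472 = 1994844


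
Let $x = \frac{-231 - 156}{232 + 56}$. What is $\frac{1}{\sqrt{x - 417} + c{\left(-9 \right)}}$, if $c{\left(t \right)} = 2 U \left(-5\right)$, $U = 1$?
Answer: $- \frac{320}{16587} - \frac{4 i \sqrt{26774}}{16587} \approx -0.019292 - 0.039459 i$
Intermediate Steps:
$x = - \frac{43}{32}$ ($x = - \frac{387}{288} = \left(-387\right) \frac{1}{288} = - \frac{43}{32} \approx -1.3438$)
$c{\left(t \right)} = -10$ ($c{\left(t \right)} = 2 \cdot 1 \left(-5\right) = 2 \left(-5\right) = -10$)
$\frac{1}{\sqrt{x - 417} + c{\left(-9 \right)}} = \frac{1}{\sqrt{- \frac{43}{32} - 417} - 10} = \frac{1}{\sqrt{- \frac{13387}{32}} - 10} = \frac{1}{\frac{i \sqrt{26774}}{8} - 10} = \frac{1}{-10 + \frac{i \sqrt{26774}}{8}}$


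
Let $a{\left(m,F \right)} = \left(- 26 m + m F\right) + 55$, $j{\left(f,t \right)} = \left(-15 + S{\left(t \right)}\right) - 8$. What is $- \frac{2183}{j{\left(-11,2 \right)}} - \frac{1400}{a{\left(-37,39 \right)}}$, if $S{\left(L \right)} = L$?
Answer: $\frac{159893}{1491} \approx 107.24$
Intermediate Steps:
$j{\left(f,t \right)} = -23 + t$ ($j{\left(f,t \right)} = \left(-15 + t\right) - 8 = -23 + t$)
$a{\left(m,F \right)} = 55 - 26 m + F m$ ($a{\left(m,F \right)} = \left(- 26 m + F m\right) + 55 = 55 - 26 m + F m$)
$- \frac{2183}{j{\left(-11,2 \right)}} - \frac{1400}{a{\left(-37,39 \right)}} = - \frac{2183}{-23 + 2} - \frac{1400}{55 - -962 + 39 \left(-37\right)} = - \frac{2183}{-21} - \frac{1400}{55 + 962 - 1443} = \left(-2183\right) \left(- \frac{1}{21}\right) - \frac{1400}{-426} = \frac{2183}{21} - - \frac{700}{213} = \frac{2183}{21} + \frac{700}{213} = \frac{159893}{1491}$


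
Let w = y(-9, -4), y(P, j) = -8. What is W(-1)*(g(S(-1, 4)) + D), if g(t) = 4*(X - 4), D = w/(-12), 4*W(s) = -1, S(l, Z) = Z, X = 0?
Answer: 23/6 ≈ 3.8333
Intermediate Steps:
w = -8
W(s) = -¼ (W(s) = (¼)*(-1) = -¼)
D = ⅔ (D = -8/(-12) = -8*(-1/12) = ⅔ ≈ 0.66667)
g(t) = -16 (g(t) = 4*(0 - 4) = 4*(-4) = -16)
W(-1)*(g(S(-1, 4)) + D) = -(-16 + ⅔)/4 = -¼*(-46/3) = 23/6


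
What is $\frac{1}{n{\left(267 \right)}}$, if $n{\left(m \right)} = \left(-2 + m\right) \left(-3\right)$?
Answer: $- \frac{1}{795} \approx -0.0012579$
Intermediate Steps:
$n{\left(m \right)} = 6 - 3 m$
$\frac{1}{n{\left(267 \right)}} = \frac{1}{6 - 801} = \frac{1}{-795} = - \frac{1}{795}$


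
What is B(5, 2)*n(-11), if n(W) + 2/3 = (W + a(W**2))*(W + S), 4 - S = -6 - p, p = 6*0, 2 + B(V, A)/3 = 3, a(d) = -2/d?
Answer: 3757/121 ≈ 31.050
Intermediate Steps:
B(V, A) = 3 (B(V, A) = -6 + 3*3 = -6 + 9 = 3)
p = 0
S = 10 (S = 4 - (-6 - 1*0) = 4 - (-6 + 0) = 4 - 1*(-6) = 4 + 6 = 10)
n(W) = -2/3 + (10 + W)*(W - 2/W**2) (n(W) = -2/3 + (W - 2/W**2)*(W + 10) = -2/3 + (W - 2/W**2)*(10 + W) = -2/3 + (10 + W)*(W - 2/W**2))
B(5, 2)*n(-11) = 3*(-2/3 + (-11)**2 - 20/(-11)**2 - 2/(-11) + 10*(-11)) = 3*(-2/3 + 121 - 20*1/121 - 2*(-1/11) - 110) = 3*(-2/3 + 121 - 20/121 + 2/11 - 110) = 3*(3757/363) = 3757/121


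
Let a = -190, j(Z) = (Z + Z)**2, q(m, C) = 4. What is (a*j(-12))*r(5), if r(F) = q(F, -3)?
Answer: -437760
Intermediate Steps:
r(F) = 4
j(Z) = 4*Z**2 (j(Z) = (2*Z)**2 = 4*Z**2)
(a*j(-12))*r(5) = -760*(-12)**2*4 = -760*144*4 = -190*576*4 = -109440*4 = -437760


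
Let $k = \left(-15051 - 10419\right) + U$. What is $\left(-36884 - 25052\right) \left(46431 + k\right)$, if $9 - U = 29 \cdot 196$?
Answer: $-946753696$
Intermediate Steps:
$U = -5675$ ($U = 9 - 29 \cdot 196 = 9 - 5684 = -5675$)
$k = -31145$ ($k = \left(-15051 - 10419\right) - 5675 = -25470 - 5675 = -31145$)
$\left(-36884 - 25052\right) \left(46431 + k\right) = \left(-36884 - 25052\right) \left(46431 - 31145\right) = \left(-61936\right) 15286 = -946753696$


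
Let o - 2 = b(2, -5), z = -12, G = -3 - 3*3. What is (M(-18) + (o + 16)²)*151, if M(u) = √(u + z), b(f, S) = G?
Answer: 5436 + 151*I*√30 ≈ 5436.0 + 827.06*I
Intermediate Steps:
G = -12 (G = -3 - 9 = -12)
b(f, S) = -12
o = -10 (o = 2 - 12 = -10)
M(u) = √(-12 + u) (M(u) = √(u - 12) = √(-12 + u))
(M(-18) + (o + 16)²)*151 = (√(-12 - 18) + (-10 + 16)²)*151 = (√(-30) + 6²)*151 = (I*√30 + 36)*151 = (36 + I*√30)*151 = 5436 + 151*I*√30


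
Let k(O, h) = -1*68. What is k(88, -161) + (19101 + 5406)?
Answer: 24439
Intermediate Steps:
k(O, h) = -68
k(88, -161) + (19101 + 5406) = -68 + (19101 + 5406) = -68 + 24507 = 24439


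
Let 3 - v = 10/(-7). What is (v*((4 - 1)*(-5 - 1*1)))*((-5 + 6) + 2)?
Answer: -1674/7 ≈ -239.14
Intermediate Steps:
v = 31/7 (v = 3 - 10/(-7) = 3 - 10*(-1)/7 = 3 - 1*(-10/7) = 3 + 10/7 = 31/7 ≈ 4.4286)
(v*((4 - 1)*(-5 - 1*1)))*((-5 + 6) + 2) = (31*((4 - 1)*(-5 - 1*1))/7)*((-5 + 6) + 2) = (31*(3*(-5 - 1))/7)*(1 + 2) = (31*(3*(-6))/7)*3 = ((31/7)*(-18))*3 = -558/7*3 = -1674/7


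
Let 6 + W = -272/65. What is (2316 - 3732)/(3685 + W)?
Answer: -30680/79621 ≈ -0.38533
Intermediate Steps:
W = -662/65 (W = -6 - 272/65 = -662/65 ≈ -10.185)
(2316 - 3732)/(3685 + W) = (2316 - 3732)/(3685 - 662/65) = -1416/238863/65 = -1416*65/238863 = -30680/79621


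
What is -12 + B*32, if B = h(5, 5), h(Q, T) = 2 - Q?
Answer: -108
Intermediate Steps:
B = -3 (B = 2 - 1*5 = 2 - 5 = -3)
-12 + B*32 = -12 - 3*32 = -12 - 96 = -108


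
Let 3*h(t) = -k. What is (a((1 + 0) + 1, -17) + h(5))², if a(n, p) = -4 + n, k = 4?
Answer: 100/9 ≈ 11.111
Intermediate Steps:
h(t) = -4/3 (h(t) = (-1*4)/3 = (⅓)*(-4) = -4/3)
(a((1 + 0) + 1, -17) + h(5))² = ((-4 + ((1 + 0) + 1)) - 4/3)² = ((-4 + (1 + 1)) - 4/3)² = ((-4 + 2) - 4/3)² = (-2 - 4/3)² = (-10/3)² = 100/9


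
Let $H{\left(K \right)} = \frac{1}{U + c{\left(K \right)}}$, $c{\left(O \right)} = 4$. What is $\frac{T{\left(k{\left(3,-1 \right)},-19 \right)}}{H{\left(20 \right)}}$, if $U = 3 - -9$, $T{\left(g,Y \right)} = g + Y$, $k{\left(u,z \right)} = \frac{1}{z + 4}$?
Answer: $- \frac{896}{3} \approx -298.67$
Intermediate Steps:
$k{\left(u,z \right)} = \frac{1}{4 + z}$
$T{\left(g,Y \right)} = Y + g$
$U = 12$ ($U = 3 + 9 = 12$)
$H{\left(K \right)} = \frac{1}{16}$ ($H{\left(K \right)} = \frac{1}{12 + 4} = \frac{1}{16}$)
$\frac{T{\left(k{\left(3,-1 \right)},-19 \right)}}{H{\left(20 \right)}} = \left(-19 + \frac{1}{4 - 1}\right) \frac{1}{\frac{1}{16}} = \left(-19 + \frac{1}{3}\right) 16 = \left(- \frac{56}{3}\right) 16 = - \frac{896}{3}$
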